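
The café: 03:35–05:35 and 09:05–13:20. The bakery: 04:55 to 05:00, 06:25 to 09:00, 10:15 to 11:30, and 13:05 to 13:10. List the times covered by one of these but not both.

03:35–04:55, 05:00–05:35, 06:25–09:00, 09:05–10:15, 11:30–13:05, 13:10–13:20

A but not B: 03:35–04:55, 05:00–05:35, 09:05–10:15, 11:30–13:05, 13:10–13:20.
B but not A: 06:25–09:00.
Combining gives A △ B.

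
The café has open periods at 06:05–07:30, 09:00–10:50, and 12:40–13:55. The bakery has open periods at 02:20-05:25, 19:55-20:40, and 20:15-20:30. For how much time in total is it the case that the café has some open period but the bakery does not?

4 h 30 min

Second set merges to 02:20-05:25, 19:55-20:40.
A \ B = 06:05-07:30, 09:00-10:50, 12:40-13:55.
Total: 1 h 25 min + 1 h 50 min + 1 h 15 min = 4 h 30 min.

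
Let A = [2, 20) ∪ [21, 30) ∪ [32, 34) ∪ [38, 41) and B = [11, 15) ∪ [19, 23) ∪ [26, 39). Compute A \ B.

[2, 20) minus B → [2, 11), [15, 19).
[21, 30) minus B → [23, 26).
[32, 34): fully covered by B → removed.
[38, 41) minus B → [39, 41).

[2, 11) ∪ [15, 19) ∪ [23, 26) ∪ [39, 41)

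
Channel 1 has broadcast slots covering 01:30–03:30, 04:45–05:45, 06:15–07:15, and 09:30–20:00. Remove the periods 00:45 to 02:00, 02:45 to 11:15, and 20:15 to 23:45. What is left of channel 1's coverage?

01:30–03:30 with B removed leaves 02:00–02:45.
04:45–05:45 lies entirely inside B → drops out.
06:15–07:15 lies entirely inside B → drops out.
09:30–20:00 with B removed leaves 11:15–20:00.

02:00–02:45, 11:15–20:00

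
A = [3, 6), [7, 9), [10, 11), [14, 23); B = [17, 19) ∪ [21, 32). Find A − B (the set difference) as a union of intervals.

[3, 6): nothing removed.
[7, 9): nothing removed.
[10, 11): nothing removed.
[14, 23) \ B = [14, 17), [19, 21).

[3, 6) ∪ [7, 9) ∪ [10, 11) ∪ [14, 17) ∪ [19, 21)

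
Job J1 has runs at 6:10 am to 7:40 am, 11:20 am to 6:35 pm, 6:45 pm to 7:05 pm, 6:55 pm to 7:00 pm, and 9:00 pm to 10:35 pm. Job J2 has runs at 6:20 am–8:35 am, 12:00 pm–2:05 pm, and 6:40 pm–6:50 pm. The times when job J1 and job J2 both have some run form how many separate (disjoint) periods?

3

First set merges to 6:10 am–7:40 am, 11:20 am–6:35 pm, 6:45 pm–7:05 pm, 9:00 pm–10:35 pm.
A ∩ B = 6:20 am–7:40 am, 12:00 pm–2:05 pm, 6:45 pm–6:50 pm.
That is 3 disjoint pieces.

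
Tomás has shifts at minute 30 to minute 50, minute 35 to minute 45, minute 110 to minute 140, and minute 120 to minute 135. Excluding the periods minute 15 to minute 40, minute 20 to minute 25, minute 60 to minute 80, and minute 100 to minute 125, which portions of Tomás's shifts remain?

A, merged: minute 30 to minute 50, minute 110 to minute 140.
B, merged: minute 15 to minute 40, minute 60 to minute 80, minute 100 to minute 125.
minute 30 to minute 50 with B removed leaves minute 40 to minute 50.
minute 110 to minute 140 with B removed leaves minute 125 to minute 140.

minute 40 to minute 50, minute 125 to minute 140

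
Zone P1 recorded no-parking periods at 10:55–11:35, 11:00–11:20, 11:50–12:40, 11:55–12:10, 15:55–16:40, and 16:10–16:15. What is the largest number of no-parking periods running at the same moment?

At 11:00, 2 of the intervals are simultaneously active.
No point has more.

2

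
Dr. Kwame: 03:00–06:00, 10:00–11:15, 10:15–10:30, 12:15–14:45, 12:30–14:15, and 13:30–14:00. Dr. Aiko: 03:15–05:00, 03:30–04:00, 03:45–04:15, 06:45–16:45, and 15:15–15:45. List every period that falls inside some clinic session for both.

03:15-05:00, 10:00-11:15, 12:15-14:45

First set merges to 03:00-06:00, 10:00-11:15, 12:15-14:45.
Second set merges to 03:15-05:00, 06:45-16:45.
03:00-06:00 meets the second set on 03:15-05:00.
10:00-11:15 meets the second set on 10:00-11:15.
12:15-14:45 meets the second set on 12:15-14:45.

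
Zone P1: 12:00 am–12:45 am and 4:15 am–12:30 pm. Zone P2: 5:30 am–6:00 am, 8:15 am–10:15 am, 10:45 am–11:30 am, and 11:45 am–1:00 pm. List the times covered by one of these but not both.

A \ B = 12:00 am–12:45 am, 4:15 am–5:30 am, 6:00 am–8:15 am, 10:15 am–10:45 am, 11:30 am–11:45 am.
B \ A = 12:30 pm–1:00 pm.
Union of the two gives the symmetric difference.

12:00 am–12:45 am, 4:15 am–5:30 am, 6:00 am–8:15 am, 10:15 am–10:45 am, 11:30 am–11:45 am, 12:30 pm–1:00 pm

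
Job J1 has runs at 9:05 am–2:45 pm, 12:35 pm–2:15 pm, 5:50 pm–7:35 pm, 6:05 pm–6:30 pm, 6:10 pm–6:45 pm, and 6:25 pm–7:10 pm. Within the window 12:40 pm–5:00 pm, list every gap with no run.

2:45 pm–5:00 pm

Covered (merged): 9:05 am–2:45 pm, 5:50 pm–7:35 pm.
Complement within 12:40 pm–5:00 pm: 2:45 pm–5:00 pm.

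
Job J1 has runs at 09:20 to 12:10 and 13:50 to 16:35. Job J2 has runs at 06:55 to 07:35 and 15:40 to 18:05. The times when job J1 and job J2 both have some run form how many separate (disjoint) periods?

A ∩ B = 15:40–16:35.
That is 1 disjoint piece.

1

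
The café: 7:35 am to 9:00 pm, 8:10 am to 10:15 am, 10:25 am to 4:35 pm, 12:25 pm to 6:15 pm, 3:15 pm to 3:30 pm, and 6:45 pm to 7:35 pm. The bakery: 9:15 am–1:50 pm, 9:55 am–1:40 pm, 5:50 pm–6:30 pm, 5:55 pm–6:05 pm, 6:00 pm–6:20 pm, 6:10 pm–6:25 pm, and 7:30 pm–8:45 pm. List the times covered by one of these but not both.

Merge the first list: 7:35 am–9:00 pm.
Merge the second list: 9:15 am–1:50 pm, 5:50 pm–6:30 pm, 7:30 pm–8:45 pm.
Only in the first: 7:35 am–9:15 am, 1:50 pm–5:50 pm, 6:30 pm–7:30 pm, 8:45 pm–9:00 pm.
Only in the second: none.
Together these are the periods covered by exactly one.

7:35 am–9:15 am, 1:50 pm–5:50 pm, 6:30 pm–7:30 pm, 8:45 pm–9:00 pm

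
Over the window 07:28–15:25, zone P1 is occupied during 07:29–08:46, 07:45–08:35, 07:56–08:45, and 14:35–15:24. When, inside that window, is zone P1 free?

After merging, the occupied span is 07:29–08:46, 14:35–15:24.
Complement within 07:28–15:25: 07:28–07:29, 08:46–14:35, 15:24–15:25.

07:28–07:29, 08:46–14:35, 15:24–15:25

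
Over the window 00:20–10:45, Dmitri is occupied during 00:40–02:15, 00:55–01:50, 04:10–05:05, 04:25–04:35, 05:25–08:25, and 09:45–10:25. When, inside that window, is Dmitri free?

00:20-00:40, 02:15-04:10, 05:05-05:25, 08:25-09:45, 10:25-10:45

Covered (merged): 00:40-02:15, 04:10-05:05, 05:25-08:25, 09:45-10:25.
Complement within 00:20-10:45: 00:20-00:40, 02:15-04:10, 05:05-05:25, 08:25-09:45, 10:25-10:45.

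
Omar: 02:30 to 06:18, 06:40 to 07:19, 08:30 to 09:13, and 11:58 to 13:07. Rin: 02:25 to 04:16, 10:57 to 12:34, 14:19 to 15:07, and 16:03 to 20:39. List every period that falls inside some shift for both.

02:30–06:18 overlaps B on 02:30–04:16.
06:40–07:19 falls entirely outside B.
08:30–09:13 falls entirely outside B.
11:58–13:07 overlaps B on 11:58–12:34.

02:30–04:16, 11:58–12:34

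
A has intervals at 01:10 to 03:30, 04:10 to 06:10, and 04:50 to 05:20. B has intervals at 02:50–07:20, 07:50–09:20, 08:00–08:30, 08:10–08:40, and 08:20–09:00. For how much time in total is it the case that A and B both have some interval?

2 h 40 min

Merge the first list: 01:10–03:30, 04:10–06:10.
Merge the second list: 02:50–07:20, 07:50–09:20.
A ∩ B = 02:50–03:30, 04:10–06:10.
Total: 40 min + 2 h = 2 h 40 min.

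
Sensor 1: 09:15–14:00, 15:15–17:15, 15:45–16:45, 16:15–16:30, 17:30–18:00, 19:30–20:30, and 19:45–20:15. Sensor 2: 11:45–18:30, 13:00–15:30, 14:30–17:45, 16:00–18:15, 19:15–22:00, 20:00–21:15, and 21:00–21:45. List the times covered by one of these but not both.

09:15-11:45, 14:00-15:15, 17:15-17:30, 18:00-18:30, 19:15-19:30, 20:30-22:00

Merge the first list: 09:15-14:00, 15:15-17:15, 17:30-18:00, 19:30-20:30.
Merge the second list: 11:45-18:30, 19:15-22:00.
Only in the first: 09:15-11:45.
Only in the second: 14:00-15:15, 17:15-17:30, 18:00-18:30, 19:15-19:30, 20:30-22:00.
Together these are the periods covered by exactly one.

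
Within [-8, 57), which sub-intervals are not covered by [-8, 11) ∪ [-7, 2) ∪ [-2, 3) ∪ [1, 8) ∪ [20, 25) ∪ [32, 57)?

The merged coverage is [-8, 11), [20, 25), [32, 57).
Gaps within [-8, 57): [11, 20), [25, 32).

[11, 20) ∪ [25, 32)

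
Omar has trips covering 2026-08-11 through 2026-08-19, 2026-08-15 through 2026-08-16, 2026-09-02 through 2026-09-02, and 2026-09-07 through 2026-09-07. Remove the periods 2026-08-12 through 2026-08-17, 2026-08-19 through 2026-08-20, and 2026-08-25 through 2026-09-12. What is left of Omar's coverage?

Merge the first list: 2026-08-11 through 2026-08-19, 2026-09-02 through 2026-09-02, 2026-09-07 through 2026-09-07.
2026-08-11 through 2026-08-19 minus B → 2026-08-11 through 2026-08-11, 2026-08-18 through 2026-08-18.
2026-09-02 through 2026-09-02: fully covered by B → removed.
2026-09-07 through 2026-09-07: fully covered by B → removed.

2026-08-11 through 2026-08-11, 2026-08-18 through 2026-08-18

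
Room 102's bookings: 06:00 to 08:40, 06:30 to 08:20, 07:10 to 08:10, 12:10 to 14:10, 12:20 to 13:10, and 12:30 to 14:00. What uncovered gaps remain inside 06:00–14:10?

After merging, the occupied span is 06:00–08:40, 12:10–14:10.
Uncovered inside 06:00–14:10: 08:40–12:10.

08:40–12:10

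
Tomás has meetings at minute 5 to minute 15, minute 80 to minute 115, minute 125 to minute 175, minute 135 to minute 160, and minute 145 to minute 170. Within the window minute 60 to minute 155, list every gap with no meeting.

The merged coverage is minute 5 to minute 15, minute 80 to minute 115, minute 125 to minute 175.
Uncovered inside minute 60 to minute 155: minute 60 to minute 80, minute 115 to minute 125.

minute 60 to minute 80, minute 115 to minute 125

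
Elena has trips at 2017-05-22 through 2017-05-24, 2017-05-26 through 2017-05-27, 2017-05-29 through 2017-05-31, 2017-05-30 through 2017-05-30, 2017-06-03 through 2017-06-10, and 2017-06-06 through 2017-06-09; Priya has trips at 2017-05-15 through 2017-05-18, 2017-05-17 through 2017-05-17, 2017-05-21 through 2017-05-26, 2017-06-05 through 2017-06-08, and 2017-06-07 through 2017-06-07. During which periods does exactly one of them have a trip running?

2017-05-15 through 2017-05-18, 2017-05-21 through 2017-05-21, 2017-05-25 through 2017-05-25, 2017-05-27 through 2017-05-27, 2017-05-29 through 2017-05-31, 2017-06-03 through 2017-06-04, 2017-06-09 through 2017-06-10

First set merges to 2017-05-22 through 2017-05-24, 2017-05-26 through 2017-05-27, 2017-05-29 through 2017-05-31, 2017-06-03 through 2017-06-10.
Second set merges to 2017-05-15 through 2017-05-18, 2017-05-21 through 2017-05-26, 2017-06-05 through 2017-06-08.
Only in the first: 2017-05-27 through 2017-05-27, 2017-05-29 through 2017-05-31, 2017-06-03 through 2017-06-04, 2017-06-09 through 2017-06-10.
Only in the second: 2017-05-15 through 2017-05-18, 2017-05-21 through 2017-05-21, 2017-05-25 through 2017-05-25.
Together these are the periods covered by exactly one.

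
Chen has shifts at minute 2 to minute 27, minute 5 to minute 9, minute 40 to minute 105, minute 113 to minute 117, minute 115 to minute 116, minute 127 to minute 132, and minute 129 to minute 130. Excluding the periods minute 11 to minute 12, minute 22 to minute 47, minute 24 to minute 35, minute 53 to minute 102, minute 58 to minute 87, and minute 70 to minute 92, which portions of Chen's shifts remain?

minute 2 to minute 11, minute 12 to minute 22, minute 47 to minute 53, minute 102 to minute 105, minute 113 to minute 117, minute 127 to minute 132

A, merged: minute 2 to minute 27, minute 40 to minute 105, minute 113 to minute 117, minute 127 to minute 132.
B, merged: minute 11 to minute 12, minute 22 to minute 47, minute 53 to minute 102.
minute 2 to minute 27 minus B → minute 2 to minute 11, minute 12 to minute 22.
minute 40 to minute 105 minus B → minute 47 to minute 53, minute 102 to minute 105.
minute 113 to minute 117: no B overlap → unchanged.
minute 127 to minute 132: no B overlap → unchanged.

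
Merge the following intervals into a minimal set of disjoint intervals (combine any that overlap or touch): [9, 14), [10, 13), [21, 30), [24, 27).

[9, 14) ∪ [21, 30)

[10, 13) overlaps/touches [9, 14) → extend to [9, 14).
[21, 30) is disjoint → start new block.
[24, 27) overlaps/touches [21, 30) → extend to [21, 30).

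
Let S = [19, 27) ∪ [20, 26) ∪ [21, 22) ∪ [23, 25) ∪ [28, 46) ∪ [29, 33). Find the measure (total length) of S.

Merged: [19, 27), [28, 46).
Lengths: 8 + 18 = 26.

26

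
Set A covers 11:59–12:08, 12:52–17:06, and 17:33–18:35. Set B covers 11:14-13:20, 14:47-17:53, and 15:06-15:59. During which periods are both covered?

11:59–12:08, 12:52–13:20, 14:47–17:06, 17:33–17:53

Merge the second list: 11:14–13:20, 14:47–17:53.
11:59–12:08 ∩ B → 11:59–12:08.
12:52–17:06 ∩ B → 12:52–13:20, 14:47–17:06.
17:33–18:35 ∩ B → 17:33–17:53.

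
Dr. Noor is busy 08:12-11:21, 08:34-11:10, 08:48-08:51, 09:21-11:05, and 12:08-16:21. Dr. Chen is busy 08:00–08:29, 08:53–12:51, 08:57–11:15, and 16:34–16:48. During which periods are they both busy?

First set merges to 08:12-11:21, 12:08-16:21.
Second set merges to 08:00-08:29, 08:53-12:51, 16:34-16:48.
08:12-11:21 ∩ B → 08:12-08:29, 08:53-11:21.
12:08-16:21 ∩ B → 12:08-12:51.

08:12-08:29, 08:53-11:21, 12:08-12:51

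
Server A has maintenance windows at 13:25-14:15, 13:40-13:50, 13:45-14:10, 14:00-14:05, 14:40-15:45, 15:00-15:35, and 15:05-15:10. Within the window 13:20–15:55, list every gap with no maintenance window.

13:20–13:25, 14:15–14:40, 15:45–15:55

The merged coverage is 13:25–14:15, 14:40–15:45.
Uncovered inside 13:20–15:55: 13:20–13:25, 14:15–14:40, 15:45–15:55.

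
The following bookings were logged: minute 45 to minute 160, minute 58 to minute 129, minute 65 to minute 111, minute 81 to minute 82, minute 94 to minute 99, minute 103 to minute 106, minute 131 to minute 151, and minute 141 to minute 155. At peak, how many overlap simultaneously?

4

Sweep endpoints in order; track running count of active intervals.
Peak of 4 reached at minute 81.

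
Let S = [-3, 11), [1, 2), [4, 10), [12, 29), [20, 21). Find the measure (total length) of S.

31

Merged: [-3, 11), [12, 29).
Lengths: 14 + 17 = 31.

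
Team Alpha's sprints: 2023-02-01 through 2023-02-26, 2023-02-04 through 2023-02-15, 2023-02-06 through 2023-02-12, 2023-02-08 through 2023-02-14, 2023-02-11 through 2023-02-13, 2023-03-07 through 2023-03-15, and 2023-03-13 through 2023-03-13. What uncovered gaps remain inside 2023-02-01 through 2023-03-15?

Covered (merged): 2023-02-01 through 2023-02-26, 2023-03-07 through 2023-03-15.
Complement within 2023-02-01 through 2023-03-15: 2023-02-27 through 2023-03-06.

2023-02-27 through 2023-03-06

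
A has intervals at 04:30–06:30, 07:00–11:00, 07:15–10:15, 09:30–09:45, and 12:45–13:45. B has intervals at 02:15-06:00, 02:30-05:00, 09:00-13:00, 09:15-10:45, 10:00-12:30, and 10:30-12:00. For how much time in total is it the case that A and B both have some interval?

First set merges to 04:30–06:30, 07:00–11:00, 12:45–13:45.
Second set merges to 02:15–06:00, 09:00–13:00.
A ∩ B = 04:30–06:00, 09:00–11:00, 12:45–13:00.
Total: 1 h 30 min + 2 h + 15 min = 3 h 45 min.

3 h 45 min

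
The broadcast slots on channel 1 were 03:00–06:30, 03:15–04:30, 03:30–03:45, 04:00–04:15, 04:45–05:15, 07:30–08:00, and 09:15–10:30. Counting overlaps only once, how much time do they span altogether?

5 h 15 min

Merged: 03:00-06:30, 07:30-08:00, 09:15-10:30.
Lengths: 3 h 30 min + 30 min + 1 h 15 min = 5 h 15 min.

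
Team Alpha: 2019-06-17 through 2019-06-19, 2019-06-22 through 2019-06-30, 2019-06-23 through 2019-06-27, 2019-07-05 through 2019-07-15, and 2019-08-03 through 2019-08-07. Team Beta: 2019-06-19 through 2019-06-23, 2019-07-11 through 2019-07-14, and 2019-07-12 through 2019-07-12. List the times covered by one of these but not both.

2019-06-17 through 2019-06-18, 2019-06-20 through 2019-06-21, 2019-06-24 through 2019-06-30, 2019-07-05 through 2019-07-10, 2019-07-15 through 2019-07-15, 2019-08-03 through 2019-08-07

Merge the first list: 2019-06-17 through 2019-06-19, 2019-06-22 through 2019-06-30, 2019-07-05 through 2019-07-15, 2019-08-03 through 2019-08-07.
Merge the second list: 2019-06-19 through 2019-06-23, 2019-07-11 through 2019-07-14.
Only in the first: 2019-06-17 through 2019-06-18, 2019-06-24 through 2019-06-30, 2019-07-05 through 2019-07-10, 2019-07-15 through 2019-07-15, 2019-08-03 through 2019-08-07.
Only in the second: 2019-06-20 through 2019-06-21.
Together these are the periods covered by exactly one.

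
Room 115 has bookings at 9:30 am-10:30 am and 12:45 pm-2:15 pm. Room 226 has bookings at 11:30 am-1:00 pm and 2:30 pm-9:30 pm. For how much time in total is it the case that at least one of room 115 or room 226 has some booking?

10 h 45 min

A ∪ B = 9:30 am–10:30 am, 11:30 am–2:15 pm, 2:30 pm–9:30 pm.
Total: 1 h + 2 h 45 min + 7 h = 10 h 45 min.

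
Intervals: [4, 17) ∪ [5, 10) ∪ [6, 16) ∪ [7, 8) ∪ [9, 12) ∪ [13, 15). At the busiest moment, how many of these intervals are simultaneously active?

Walk the sorted start/end points keeping a running depth.
The depth first hits 4 at 7.

4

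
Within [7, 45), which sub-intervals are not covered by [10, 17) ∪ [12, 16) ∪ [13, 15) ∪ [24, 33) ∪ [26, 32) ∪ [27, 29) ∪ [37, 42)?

The merged coverage is [10, 17), [24, 33), [37, 42).
Uncovered inside [7, 45): [7, 10), [17, 24), [33, 37), [42, 45).

[7, 10) ∪ [17, 24) ∪ [33, 37) ∪ [42, 45)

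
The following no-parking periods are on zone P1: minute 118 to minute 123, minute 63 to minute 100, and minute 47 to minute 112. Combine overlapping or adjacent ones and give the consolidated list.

Sort by start: minute 47 to minute 112, minute 63 to minute 100, minute 118 to minute 123.
minute 63 to minute 100 overlaps/touches minute 47 to minute 112 → extend to minute 47 to minute 112.
minute 118 to minute 123 is disjoint → start new block.

minute 47 to minute 112, minute 118 to minute 123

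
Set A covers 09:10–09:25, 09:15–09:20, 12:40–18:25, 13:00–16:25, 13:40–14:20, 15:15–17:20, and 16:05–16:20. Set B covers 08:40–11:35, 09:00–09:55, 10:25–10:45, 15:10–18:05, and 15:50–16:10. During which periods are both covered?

Merge the first list: 09:10-09:25, 12:40-18:25.
Merge the second list: 08:40-11:35, 15:10-18:05.
09:10-09:25 meets the second set on 09:10-09:25.
12:40-18:25 meets the second set on 15:10-18:05.

09:10-09:25, 15:10-18:05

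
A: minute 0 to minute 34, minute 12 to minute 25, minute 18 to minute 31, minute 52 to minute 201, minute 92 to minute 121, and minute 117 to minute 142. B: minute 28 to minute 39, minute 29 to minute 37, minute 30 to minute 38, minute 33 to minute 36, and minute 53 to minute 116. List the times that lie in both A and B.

Merge the first list: minute 0 to minute 34, minute 52 to minute 201.
Merge the second list: minute 28 to minute 39, minute 53 to minute 116.
minute 0 to minute 34 overlaps B on minute 28 to minute 34.
minute 52 to minute 201 overlaps B on minute 53 to minute 116.

minute 28 to minute 34, minute 53 to minute 116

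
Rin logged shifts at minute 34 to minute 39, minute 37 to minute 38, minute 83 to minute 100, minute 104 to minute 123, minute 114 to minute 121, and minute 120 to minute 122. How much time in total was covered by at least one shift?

Merged: minute 34 to minute 39, minute 83 to minute 100, minute 104 to minute 123.
Lengths: 5 minutes + 17 minutes + 19 minutes = 41 minutes.

41 minutes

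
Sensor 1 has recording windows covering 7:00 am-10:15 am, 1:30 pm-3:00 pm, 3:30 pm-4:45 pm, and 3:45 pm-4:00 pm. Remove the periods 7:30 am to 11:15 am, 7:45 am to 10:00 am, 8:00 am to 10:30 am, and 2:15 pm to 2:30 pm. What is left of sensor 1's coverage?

7:00 am-7:30 am, 1:30 pm-2:15 pm, 2:30 pm-3:00 pm, 3:30 pm-4:45 pm

First set merges to 7:00 am-10:15 am, 1:30 pm-3:00 pm, 3:30 pm-4:45 pm.
Second set merges to 7:30 am-11:15 am, 2:15 pm-2:30 pm.
7:00 am-10:15 am minus B → 7:00 am-7:30 am.
1:30 pm-3:00 pm minus B → 1:30 pm-2:15 pm, 2:30 pm-3:00 pm.
3:30 pm-4:45 pm: no B overlap → unchanged.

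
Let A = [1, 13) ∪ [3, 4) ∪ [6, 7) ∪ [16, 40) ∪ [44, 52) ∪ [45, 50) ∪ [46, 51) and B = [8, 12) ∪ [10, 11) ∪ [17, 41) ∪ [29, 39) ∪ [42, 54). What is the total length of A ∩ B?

First set merges to [1, 13), [16, 40), [44, 52).
Second set merges to [8, 12), [17, 41), [42, 54).
A ∩ B = [8, 12), [17, 40), [44, 52).
Total: 4 + 23 + 8 = 35.

35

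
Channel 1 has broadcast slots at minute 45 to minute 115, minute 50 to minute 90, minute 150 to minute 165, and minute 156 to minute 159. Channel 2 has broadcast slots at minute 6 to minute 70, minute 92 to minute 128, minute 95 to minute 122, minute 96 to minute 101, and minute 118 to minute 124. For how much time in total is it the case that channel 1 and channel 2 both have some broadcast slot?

48 minutes

Merge the first list: minute 45 to minute 115, minute 150 to minute 165.
Merge the second list: minute 6 to minute 70, minute 92 to minute 128.
A ∩ B = minute 45 to minute 70, minute 92 to minute 115.
Total: 25 minutes + 23 minutes = 48 minutes.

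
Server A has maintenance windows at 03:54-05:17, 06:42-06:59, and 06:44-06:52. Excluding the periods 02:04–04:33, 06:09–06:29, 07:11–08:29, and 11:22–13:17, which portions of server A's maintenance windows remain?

04:33–05:17, 06:42–06:59

First set merges to 03:54–05:17, 06:42–06:59.
03:54–05:17 \ B = 04:33–05:17.
06:42–06:59: nothing removed.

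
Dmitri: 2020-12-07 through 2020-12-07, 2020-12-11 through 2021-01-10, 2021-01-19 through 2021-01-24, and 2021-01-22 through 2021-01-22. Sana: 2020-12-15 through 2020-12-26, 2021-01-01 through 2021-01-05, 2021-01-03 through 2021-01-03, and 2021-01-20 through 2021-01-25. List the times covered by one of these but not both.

2020-12-07 through 2020-12-07, 2020-12-11 through 2020-12-14, 2020-12-27 through 2020-12-31, 2021-01-06 through 2021-01-10, 2021-01-19 through 2021-01-19, 2021-01-25 through 2021-01-25

A, merged: 2020-12-07 through 2020-12-07, 2020-12-11 through 2021-01-10, 2021-01-19 through 2021-01-24.
B, merged: 2020-12-15 through 2020-12-26, 2021-01-01 through 2021-01-05, 2021-01-20 through 2021-01-25.
Only in the first: 2020-12-07 through 2020-12-07, 2020-12-11 through 2020-12-14, 2020-12-27 through 2020-12-31, 2021-01-06 through 2021-01-10, 2021-01-19 through 2021-01-19.
Only in the second: 2021-01-25 through 2021-01-25.
Together these are the periods covered by exactly one.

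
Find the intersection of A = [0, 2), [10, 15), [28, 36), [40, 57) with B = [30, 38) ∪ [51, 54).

[0, 2) meets no B interval.
[10, 15) meets no B interval.
[28, 36) ∩ B → [30, 36).
[40, 57) ∩ B → [51, 54).

[30, 36) ∪ [51, 54)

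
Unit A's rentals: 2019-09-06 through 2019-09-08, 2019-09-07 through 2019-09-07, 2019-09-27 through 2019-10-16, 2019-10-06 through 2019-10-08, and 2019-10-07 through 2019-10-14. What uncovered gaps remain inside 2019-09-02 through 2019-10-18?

After merging, the occupied span is 2019-09-06 through 2019-09-08, 2019-09-27 through 2019-10-16.
Uncovered inside 2019-09-02 through 2019-10-18: 2019-09-02 through 2019-09-05, 2019-09-09 through 2019-09-26, 2019-10-17 through 2019-10-18.

2019-09-02 through 2019-09-05, 2019-09-09 through 2019-09-26, 2019-10-17 through 2019-10-18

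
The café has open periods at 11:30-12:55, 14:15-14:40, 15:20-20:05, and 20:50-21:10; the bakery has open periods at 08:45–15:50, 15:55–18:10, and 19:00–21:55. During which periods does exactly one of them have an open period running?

Only in the first: 15:50–15:55, 18:10–19:00.
Only in the second: 08:45–11:30, 12:55–14:15, 14:40–15:20, 20:05–20:50, 21:10–21:55.
Together these are the periods covered by exactly one.

08:45–11:30, 12:55–14:15, 14:40–15:20, 15:50–15:55, 18:10–19:00, 20:05–20:50, 21:10–21:55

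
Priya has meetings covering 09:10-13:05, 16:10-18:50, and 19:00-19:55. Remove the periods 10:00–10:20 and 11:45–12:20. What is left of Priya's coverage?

09:10–10:00, 10:20–11:45, 12:20–13:05, 16:10–18:50, 19:00–19:55

09:10–13:05 minus B → 09:10–10:00, 10:20–11:45, 12:20–13:05.
16:10–18:50: no B overlap → unchanged.
19:00–19:55: no B overlap → unchanged.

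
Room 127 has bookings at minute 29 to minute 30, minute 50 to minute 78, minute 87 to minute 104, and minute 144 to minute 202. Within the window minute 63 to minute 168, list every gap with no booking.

After merging, the occupied span is minute 29 to minute 30, minute 50 to minute 78, minute 87 to minute 104, minute 144 to minute 202.
Uncovered inside minute 63 to minute 168: minute 78 to minute 87, minute 104 to minute 144.

minute 78 to minute 87, minute 104 to minute 144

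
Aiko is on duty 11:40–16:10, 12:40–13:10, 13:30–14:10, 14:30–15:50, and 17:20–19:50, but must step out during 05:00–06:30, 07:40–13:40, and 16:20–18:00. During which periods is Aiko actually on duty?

Merge the first list: 11:40–16:10, 17:20–19:50.
11:40–16:10 minus B → 13:40–16:10.
17:20–19:50 minus B → 18:00–19:50.

13:40–16:10, 18:00–19:50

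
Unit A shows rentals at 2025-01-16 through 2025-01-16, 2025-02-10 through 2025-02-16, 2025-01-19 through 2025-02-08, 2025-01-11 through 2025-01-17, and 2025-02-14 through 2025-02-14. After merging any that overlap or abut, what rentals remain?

2025-01-11 through 2025-01-17, 2025-01-19 through 2025-02-08, 2025-02-10 through 2025-02-16

Sort by start: 2025-01-11 through 2025-01-17, 2025-01-16 through 2025-01-16, 2025-01-19 through 2025-02-08, 2025-02-10 through 2025-02-16, 2025-02-14 through 2025-02-14.
2025-01-16 through 2025-01-16 overlaps/touches 2025-01-11 through 2025-01-17 → extend to 2025-01-11 through 2025-01-17.
2025-01-19 through 2025-02-08 is disjoint → start new block.
2025-02-10 through 2025-02-16 is disjoint → start new block.
2025-02-14 through 2025-02-14 overlaps/touches 2025-02-10 through 2025-02-16 → extend to 2025-02-10 through 2025-02-16.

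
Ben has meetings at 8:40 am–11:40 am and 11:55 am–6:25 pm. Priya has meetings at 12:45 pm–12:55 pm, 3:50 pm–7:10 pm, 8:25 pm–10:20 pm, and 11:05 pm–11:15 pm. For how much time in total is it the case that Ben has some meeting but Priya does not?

A \ B = 8:40 am–11:40 am, 11:55 am–12:45 pm, 12:55 pm–3:50 pm.
Total: 3 h + 50 min + 2 h 55 min = 6 h 45 min.

6 h 45 min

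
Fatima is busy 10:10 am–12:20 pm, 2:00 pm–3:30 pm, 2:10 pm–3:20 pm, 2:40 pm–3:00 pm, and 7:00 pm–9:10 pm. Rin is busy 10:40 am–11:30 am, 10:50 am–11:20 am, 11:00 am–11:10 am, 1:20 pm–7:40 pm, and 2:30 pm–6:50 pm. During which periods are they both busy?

10:40 am-11:30 am, 2:00 pm-3:30 pm, 7:00 pm-7:40 pm

Merge the first list: 10:10 am-12:20 pm, 2:00 pm-3:30 pm, 7:00 pm-9:10 pm.
Merge the second list: 10:40 am-11:30 am, 1:20 pm-7:40 pm.
10:10 am-12:20 pm overlaps B on 10:40 am-11:30 am.
2:00 pm-3:30 pm overlaps B on 2:00 pm-3:30 pm.
7:00 pm-9:10 pm overlaps B on 7:00 pm-7:40 pm.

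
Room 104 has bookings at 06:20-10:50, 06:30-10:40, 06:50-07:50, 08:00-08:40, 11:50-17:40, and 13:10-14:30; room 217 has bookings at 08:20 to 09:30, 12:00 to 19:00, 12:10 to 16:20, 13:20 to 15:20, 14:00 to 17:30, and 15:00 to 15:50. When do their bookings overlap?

08:20–09:30, 12:00–17:40

Merge the first list: 06:20–10:50, 11:50–17:40.
Merge the second list: 08:20–09:30, 12:00–19:00.
06:20–10:50 ∩ B → 08:20–09:30.
11:50–17:40 ∩ B → 12:00–17:40.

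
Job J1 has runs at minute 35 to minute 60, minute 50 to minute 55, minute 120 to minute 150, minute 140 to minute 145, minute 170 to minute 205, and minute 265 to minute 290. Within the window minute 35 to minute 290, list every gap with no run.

The merged coverage is minute 35 to minute 60, minute 120 to minute 150, minute 170 to minute 205, minute 265 to minute 290.
Complement within minute 35 to minute 290: minute 60 to minute 120, minute 150 to minute 170, minute 205 to minute 265.

minute 60 to minute 120, minute 150 to minute 170, minute 205 to minute 265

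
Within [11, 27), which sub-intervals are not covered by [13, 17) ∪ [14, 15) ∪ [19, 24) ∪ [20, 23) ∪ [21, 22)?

[11, 13) ∪ [17, 19) ∪ [24, 27)

After merging, the occupied span is [13, 17), [19, 24).
Complement within [11, 27): [11, 13), [17, 19), [24, 27).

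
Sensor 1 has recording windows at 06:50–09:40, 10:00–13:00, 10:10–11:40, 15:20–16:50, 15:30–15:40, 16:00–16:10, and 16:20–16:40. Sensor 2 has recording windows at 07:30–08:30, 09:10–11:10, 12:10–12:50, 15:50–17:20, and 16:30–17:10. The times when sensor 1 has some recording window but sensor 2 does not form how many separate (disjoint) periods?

Merge the first list: 06:50–09:40, 10:00–13:00, 15:20–16:50.
Merge the second list: 07:30–08:30, 09:10–11:10, 12:10–12:50, 15:50–17:20.
A \ B = 06:50–07:30, 08:30–09:10, 11:10–12:10, 12:50–13:00, 15:20–15:50.
That is 5 disjoint pieces.

5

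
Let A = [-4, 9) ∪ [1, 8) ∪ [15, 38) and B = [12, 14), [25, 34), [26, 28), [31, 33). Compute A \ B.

[-4, 9) ∪ [15, 25) ∪ [34, 38)

A, merged: [-4, 9), [15, 38).
B, merged: [12, 14), [25, 34).
[-4, 9): no B overlap → unchanged.
[15, 38) minus B → [15, 25), [34, 38).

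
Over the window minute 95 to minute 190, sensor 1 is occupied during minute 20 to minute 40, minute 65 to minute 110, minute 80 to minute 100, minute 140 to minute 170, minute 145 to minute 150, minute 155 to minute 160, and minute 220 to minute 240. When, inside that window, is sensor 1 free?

The merged coverage is minute 20 to minute 40, minute 65 to minute 110, minute 140 to minute 170, minute 220 to minute 240.
Gaps within minute 95 to minute 190: minute 110 to minute 140, minute 170 to minute 190.

minute 110 to minute 140, minute 170 to minute 190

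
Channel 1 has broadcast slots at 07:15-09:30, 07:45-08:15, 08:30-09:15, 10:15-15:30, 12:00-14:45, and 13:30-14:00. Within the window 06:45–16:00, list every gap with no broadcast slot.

The merged coverage is 07:15-09:30, 10:15-15:30.
Gaps within 06:45-16:00: 06:45-07:15, 09:30-10:15, 15:30-16:00.

06:45-07:15, 09:30-10:15, 15:30-16:00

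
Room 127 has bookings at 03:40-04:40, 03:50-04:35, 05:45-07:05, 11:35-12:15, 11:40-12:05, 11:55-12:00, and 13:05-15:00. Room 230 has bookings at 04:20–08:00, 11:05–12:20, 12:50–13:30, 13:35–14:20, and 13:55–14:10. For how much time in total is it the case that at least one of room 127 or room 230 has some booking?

7 h 45 min

First set merges to 03:40–04:40, 05:45–07:05, 11:35–12:15, 13:05–15:00.
Second set merges to 04:20–08:00, 11:05–12:20, 12:50–13:30, 13:35–14:20.
A ∪ B = 03:40–08:00, 11:05–12:20, 12:50–15:00.
Total: 4 h 20 min + 1 h 15 min + 2 h 10 min = 7 h 45 min.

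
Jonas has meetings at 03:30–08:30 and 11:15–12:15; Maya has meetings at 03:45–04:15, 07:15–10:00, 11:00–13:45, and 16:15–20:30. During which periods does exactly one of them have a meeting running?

03:30–03:45, 04:15–07:15, 08:30–10:00, 11:00–11:15, 12:15–13:45, 16:15–20:30

A \ B = 03:30–03:45, 04:15–07:15.
B \ A = 08:30–10:00, 11:00–11:15, 12:15–13:45, 16:15–20:30.
Union of the two gives the symmetric difference.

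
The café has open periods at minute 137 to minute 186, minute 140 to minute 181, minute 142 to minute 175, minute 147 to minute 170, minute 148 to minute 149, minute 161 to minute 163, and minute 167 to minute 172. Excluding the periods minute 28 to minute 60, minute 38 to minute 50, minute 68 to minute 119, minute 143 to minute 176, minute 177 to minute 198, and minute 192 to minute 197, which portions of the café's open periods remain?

minute 137 to minute 143, minute 176 to minute 177

First set merges to minute 137 to minute 186.
Second set merges to minute 28 to minute 60, minute 68 to minute 119, minute 143 to minute 176, minute 177 to minute 198.
minute 137 to minute 186 \ B = minute 137 to minute 143, minute 176 to minute 177.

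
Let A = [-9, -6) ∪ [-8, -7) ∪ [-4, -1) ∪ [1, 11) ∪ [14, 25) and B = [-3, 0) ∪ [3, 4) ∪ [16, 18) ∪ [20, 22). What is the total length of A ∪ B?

Merge the first list: [-9, -6), [-4, -1), [1, 11), [14, 25).
A ∪ B = [-9, -6), [-4, 0), [1, 11), [14, 25).
Total: 3 + 4 + 10 + 11 = 28.

28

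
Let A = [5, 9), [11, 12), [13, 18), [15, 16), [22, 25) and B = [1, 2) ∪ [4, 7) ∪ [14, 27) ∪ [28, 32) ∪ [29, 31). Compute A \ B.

Merge the first list: [5, 9), [11, 12), [13, 18), [22, 25).
Merge the second list: [1, 2), [4, 7), [14, 27), [28, 32).
[5, 9) with B removed leaves [7, 9).
[11, 12) is untouched.
[13, 18) with B removed leaves [13, 14).
[22, 25) lies entirely inside B → drops out.

[7, 9) ∪ [11, 12) ∪ [13, 14)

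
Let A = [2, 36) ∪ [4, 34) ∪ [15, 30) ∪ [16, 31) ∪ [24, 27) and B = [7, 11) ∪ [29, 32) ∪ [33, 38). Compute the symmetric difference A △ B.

A, merged: [2, 36).
A \ B = [2, 7), [11, 29), [32, 33).
B \ A = [36, 38).
Union of the two gives the symmetric difference.

[2, 7) ∪ [11, 29) ∪ [32, 33) ∪ [36, 38)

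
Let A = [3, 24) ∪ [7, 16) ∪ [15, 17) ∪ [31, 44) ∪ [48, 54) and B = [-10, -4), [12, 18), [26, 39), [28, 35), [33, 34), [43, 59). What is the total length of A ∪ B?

60

A, merged: [3, 24), [31, 44), [48, 54).
B, merged: [-10, -4), [12, 18), [26, 39), [43, 59).
A ∪ B = [-10, -4), [3, 24), [26, 59).
Total: 6 + 21 + 33 = 60.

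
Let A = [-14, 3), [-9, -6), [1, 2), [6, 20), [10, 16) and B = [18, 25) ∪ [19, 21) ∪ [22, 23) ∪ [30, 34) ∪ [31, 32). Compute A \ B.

[-14, 3) ∪ [6, 18)

Merge the first list: [-14, 3), [6, 20).
Merge the second list: [18, 25), [30, 34).
[-14, 3): no B overlap → unchanged.
[6, 20) minus B → [6, 18).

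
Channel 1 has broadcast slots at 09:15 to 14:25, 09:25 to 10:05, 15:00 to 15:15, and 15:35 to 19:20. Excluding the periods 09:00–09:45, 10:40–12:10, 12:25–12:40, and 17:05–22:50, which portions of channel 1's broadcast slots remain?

09:45–10:40, 12:10–12:25, 12:40–14:25, 15:00–15:15, 15:35–17:05

A, merged: 09:15–14:25, 15:00–15:15, 15:35–19:20.
09:15–14:25 \ B = 09:45–10:40, 12:10–12:25, 12:40–14:25.
15:00–15:15: nothing removed.
15:35–19:20 \ B = 15:35–17:05.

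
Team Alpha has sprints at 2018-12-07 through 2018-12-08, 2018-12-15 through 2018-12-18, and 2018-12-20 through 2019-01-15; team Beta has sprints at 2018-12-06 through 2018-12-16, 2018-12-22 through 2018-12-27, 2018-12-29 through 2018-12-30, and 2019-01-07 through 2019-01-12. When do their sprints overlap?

2018-12-07 through 2018-12-08, 2018-12-15 through 2018-12-16, 2018-12-22 through 2018-12-27, 2018-12-29 through 2018-12-30, 2019-01-07 through 2019-01-12

2018-12-07 through 2018-12-08 meets the second set on 2018-12-07 through 2018-12-08.
2018-12-15 through 2018-12-18 meets the second set on 2018-12-15 through 2018-12-16.
2018-12-20 through 2019-01-15 meets the second set on 2018-12-22 through 2018-12-27, 2018-12-29 through 2018-12-30, 2019-01-07 through 2019-01-12.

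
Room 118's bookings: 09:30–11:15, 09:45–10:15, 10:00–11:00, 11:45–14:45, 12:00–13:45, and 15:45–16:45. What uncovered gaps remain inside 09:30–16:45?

Covered (merged): 09:30-11:15, 11:45-14:45, 15:45-16:45.
Gaps within 09:30-16:45: 11:15-11:45, 14:45-15:45.

11:15-11:45, 14:45-15:45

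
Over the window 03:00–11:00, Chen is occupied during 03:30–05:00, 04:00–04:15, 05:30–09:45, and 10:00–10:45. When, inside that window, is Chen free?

03:00-03:30, 05:00-05:30, 09:45-10:00, 10:45-11:00

The merged coverage is 03:30-05:00, 05:30-09:45, 10:00-10:45.
Complement within 03:00-11:00: 03:00-03:30, 05:00-05:30, 09:45-10:00, 10:45-11:00.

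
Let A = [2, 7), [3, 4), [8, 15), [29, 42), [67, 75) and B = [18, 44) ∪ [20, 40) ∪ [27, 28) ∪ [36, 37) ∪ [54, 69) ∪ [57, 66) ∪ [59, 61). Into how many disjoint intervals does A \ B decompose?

3

A, merged: [2, 7), [8, 15), [29, 42), [67, 75).
B, merged: [18, 44), [54, 69).
A \ B = [2, 7), [8, 15), [69, 75).
That is 3 disjoint pieces.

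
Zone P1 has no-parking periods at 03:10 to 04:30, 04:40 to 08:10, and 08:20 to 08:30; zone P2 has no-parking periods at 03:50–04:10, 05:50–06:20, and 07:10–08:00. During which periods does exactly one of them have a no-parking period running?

A but not B: 03:10-03:50, 04:10-04:30, 04:40-05:50, 06:20-07:10, 08:00-08:10, 08:20-08:30.
B but not A: none.
Combining gives A △ B.

03:10-03:50, 04:10-04:30, 04:40-05:50, 06:20-07:10, 08:00-08:10, 08:20-08:30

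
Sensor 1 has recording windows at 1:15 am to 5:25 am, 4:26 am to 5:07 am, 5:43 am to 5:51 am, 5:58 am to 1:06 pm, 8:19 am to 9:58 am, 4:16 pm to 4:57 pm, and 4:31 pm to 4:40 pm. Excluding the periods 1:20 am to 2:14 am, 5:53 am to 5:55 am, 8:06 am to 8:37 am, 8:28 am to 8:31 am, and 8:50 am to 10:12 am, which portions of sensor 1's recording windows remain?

1:15 am-1:20 am, 2:14 am-5:25 am, 5:43 am-5:51 am, 5:58 am-8:06 am, 8:37 am-8:50 am, 10:12 am-1:06 pm, 4:16 pm-4:57 pm

Merge the first list: 1:15 am-5:25 am, 5:43 am-5:51 am, 5:58 am-1:06 pm, 4:16 pm-4:57 pm.
Merge the second list: 1:20 am-2:14 am, 5:53 am-5:55 am, 8:06 am-8:37 am, 8:50 am-10:12 am.
1:15 am-5:25 am \ B = 1:15 am-1:20 am, 2:14 am-5:25 am.
5:43 am-5:51 am: nothing removed.
5:58 am-1:06 pm \ B = 5:58 am-8:06 am, 8:37 am-8:50 am, 10:12 am-1:06 pm.
4:16 pm-4:57 pm: nothing removed.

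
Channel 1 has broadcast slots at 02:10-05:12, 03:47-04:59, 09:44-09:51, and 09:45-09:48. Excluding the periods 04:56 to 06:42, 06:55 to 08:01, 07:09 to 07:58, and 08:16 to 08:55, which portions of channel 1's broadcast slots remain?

A, merged: 02:10–05:12, 09:44–09:51.
B, merged: 04:56–06:42, 06:55–08:01, 08:16–08:55.
02:10–05:12 minus B → 02:10–04:56.
09:44–09:51: no B overlap → unchanged.

02:10–04:56, 09:44–09:51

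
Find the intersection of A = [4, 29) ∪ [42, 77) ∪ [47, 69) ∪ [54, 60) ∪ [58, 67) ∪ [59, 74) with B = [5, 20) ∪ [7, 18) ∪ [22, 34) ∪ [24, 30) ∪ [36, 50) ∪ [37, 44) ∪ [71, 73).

[5, 20) ∪ [22, 29) ∪ [42, 50) ∪ [71, 73)

A, merged: [4, 29), [42, 77).
B, merged: [5, 20), [22, 34), [36, 50), [71, 73).
[4, 29) overlaps B on [5, 20), [22, 29).
[42, 77) overlaps B on [42, 50), [71, 73).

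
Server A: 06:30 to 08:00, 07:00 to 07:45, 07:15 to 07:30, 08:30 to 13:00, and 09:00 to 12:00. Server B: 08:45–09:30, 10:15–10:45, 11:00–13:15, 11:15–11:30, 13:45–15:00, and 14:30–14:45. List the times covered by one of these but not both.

First set merges to 06:30-08:00, 08:30-13:00.
Second set merges to 08:45-09:30, 10:15-10:45, 11:00-13:15, 13:45-15:00.
A but not B: 06:30-08:00, 08:30-08:45, 09:30-10:15, 10:45-11:00.
B but not A: 13:00-13:15, 13:45-15:00.
Combining gives A △ B.

06:30-08:00, 08:30-08:45, 09:30-10:15, 10:45-11:00, 13:00-13:15, 13:45-15:00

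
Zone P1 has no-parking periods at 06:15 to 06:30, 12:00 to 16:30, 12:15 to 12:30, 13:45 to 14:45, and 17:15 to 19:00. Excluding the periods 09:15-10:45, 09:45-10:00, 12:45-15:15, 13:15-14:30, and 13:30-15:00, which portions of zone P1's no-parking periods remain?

First set merges to 06:15–06:30, 12:00–16:30, 17:15–19:00.
Second set merges to 09:15–10:45, 12:45–15:15.
06:15–06:30 is untouched.
12:00–16:30 with B removed leaves 12:00–12:45, 15:15–16:30.
17:15–19:00 is untouched.

06:15–06:30, 12:00–12:45, 15:15–16:30, 17:15–19:00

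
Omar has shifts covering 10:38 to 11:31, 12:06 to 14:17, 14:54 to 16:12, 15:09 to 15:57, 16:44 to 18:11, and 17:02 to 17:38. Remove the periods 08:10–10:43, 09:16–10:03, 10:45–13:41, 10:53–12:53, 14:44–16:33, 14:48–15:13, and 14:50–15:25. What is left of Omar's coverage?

10:43-10:45, 13:41-14:17, 16:44-18:11

Merge the first list: 10:38-11:31, 12:06-14:17, 14:54-16:12, 16:44-18:11.
Merge the second list: 08:10-10:43, 10:45-13:41, 14:44-16:33.
10:38-11:31 \ B = 10:43-10:45.
12:06-14:17 \ B = 13:41-14:17.
14:54-16:12: entirely removed.
16:44-18:11: nothing removed.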